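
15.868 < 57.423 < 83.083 True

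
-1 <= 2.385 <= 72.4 True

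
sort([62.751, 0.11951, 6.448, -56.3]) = [-56.3, 0.11951, 6.448, 62.751]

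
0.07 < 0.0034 False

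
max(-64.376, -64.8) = -64.376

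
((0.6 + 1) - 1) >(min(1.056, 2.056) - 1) True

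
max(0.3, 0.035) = 0.3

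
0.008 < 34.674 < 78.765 True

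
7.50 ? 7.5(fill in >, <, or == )==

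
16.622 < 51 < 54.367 True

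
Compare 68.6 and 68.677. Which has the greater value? 68.677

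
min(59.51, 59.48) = 59.48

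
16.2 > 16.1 True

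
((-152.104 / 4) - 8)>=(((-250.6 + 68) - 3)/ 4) True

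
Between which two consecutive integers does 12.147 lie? 12 and 13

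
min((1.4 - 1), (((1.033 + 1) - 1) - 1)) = 0.033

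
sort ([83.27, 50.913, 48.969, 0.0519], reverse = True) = [83.27, 50.913, 48.969, 0.0519]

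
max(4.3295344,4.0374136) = 4.3295344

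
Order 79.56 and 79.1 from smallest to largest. 79.1, 79.56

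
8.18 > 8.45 False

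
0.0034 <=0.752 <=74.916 True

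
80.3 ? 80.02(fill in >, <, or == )>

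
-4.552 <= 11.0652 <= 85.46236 True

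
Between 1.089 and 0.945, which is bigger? 1.089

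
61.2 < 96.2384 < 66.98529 False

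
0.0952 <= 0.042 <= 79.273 False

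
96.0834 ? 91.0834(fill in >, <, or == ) >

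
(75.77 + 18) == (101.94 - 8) False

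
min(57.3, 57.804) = 57.3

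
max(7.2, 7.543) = 7.543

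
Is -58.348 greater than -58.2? No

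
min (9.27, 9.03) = 9.03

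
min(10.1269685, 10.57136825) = 10.1269685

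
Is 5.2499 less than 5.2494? No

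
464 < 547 True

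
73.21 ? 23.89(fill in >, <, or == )>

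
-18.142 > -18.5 True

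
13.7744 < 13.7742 False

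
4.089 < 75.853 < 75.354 False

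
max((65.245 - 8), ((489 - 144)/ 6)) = 57.5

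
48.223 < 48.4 True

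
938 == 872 False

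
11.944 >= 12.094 False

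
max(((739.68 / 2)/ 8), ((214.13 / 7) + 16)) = 46.59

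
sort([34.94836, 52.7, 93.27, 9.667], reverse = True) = [93.27, 52.7, 34.94836, 9.667]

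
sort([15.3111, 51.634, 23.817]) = [15.3111, 23.817, 51.634]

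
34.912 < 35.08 True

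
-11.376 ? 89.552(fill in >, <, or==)<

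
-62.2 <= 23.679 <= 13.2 False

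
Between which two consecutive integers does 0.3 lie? 0 and 1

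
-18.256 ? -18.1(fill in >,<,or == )<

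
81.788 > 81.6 True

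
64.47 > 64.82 False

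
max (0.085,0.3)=0.3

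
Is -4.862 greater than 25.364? No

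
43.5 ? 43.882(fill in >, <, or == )<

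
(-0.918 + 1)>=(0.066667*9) False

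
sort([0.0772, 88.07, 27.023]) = [0.0772, 27.023, 88.07]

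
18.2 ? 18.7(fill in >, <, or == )<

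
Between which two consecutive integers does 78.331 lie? 78 and 79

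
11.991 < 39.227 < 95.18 True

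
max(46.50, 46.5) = 46.5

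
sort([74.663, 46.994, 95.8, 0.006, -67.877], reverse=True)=[95.8, 74.663, 46.994, 0.006, -67.877]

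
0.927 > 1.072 False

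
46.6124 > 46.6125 False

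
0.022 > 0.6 False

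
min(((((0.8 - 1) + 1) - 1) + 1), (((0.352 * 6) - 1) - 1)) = 0.112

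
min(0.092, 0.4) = 0.092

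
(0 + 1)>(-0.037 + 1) True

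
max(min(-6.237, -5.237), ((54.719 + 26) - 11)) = 69.719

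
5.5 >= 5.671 False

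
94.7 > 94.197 True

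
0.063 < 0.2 True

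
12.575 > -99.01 True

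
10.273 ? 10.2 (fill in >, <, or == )>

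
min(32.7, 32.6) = 32.6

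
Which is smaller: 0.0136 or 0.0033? 0.0033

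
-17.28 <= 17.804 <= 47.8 True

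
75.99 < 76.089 True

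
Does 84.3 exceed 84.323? No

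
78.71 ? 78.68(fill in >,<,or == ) >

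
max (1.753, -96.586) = 1.753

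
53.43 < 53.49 True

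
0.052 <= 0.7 True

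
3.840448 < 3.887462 True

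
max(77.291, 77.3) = 77.3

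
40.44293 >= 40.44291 True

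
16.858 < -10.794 False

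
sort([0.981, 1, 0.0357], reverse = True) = [1, 0.981, 0.0357]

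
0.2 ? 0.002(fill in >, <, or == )>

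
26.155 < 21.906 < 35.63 False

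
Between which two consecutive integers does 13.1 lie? 13 and 14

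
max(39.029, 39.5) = 39.5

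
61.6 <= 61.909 True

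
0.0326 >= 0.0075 True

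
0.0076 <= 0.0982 True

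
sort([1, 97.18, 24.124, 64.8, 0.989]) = [0.989, 1, 24.124, 64.8, 97.18]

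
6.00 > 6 False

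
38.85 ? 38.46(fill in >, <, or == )>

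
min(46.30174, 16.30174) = 16.30174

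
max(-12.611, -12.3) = -12.3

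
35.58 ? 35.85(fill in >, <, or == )<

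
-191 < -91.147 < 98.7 True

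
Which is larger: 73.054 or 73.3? 73.3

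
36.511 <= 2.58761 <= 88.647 False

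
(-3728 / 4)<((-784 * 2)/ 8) True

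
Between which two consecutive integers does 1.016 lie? 1 and 2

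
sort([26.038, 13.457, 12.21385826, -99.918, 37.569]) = [-99.918, 12.21385826, 13.457, 26.038, 37.569]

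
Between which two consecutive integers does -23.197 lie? -24 and -23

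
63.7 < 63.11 False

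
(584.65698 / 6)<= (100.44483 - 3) True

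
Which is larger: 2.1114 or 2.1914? 2.1914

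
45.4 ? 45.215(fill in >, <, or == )>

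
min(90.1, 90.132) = 90.1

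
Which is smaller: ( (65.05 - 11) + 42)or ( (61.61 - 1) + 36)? ( (65.05 - 11) + 42)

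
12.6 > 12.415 True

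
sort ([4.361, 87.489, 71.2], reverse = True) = [87.489, 71.2, 4.361]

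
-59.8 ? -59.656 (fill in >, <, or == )<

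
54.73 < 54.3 False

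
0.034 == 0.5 False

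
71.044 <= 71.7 True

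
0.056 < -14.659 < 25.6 False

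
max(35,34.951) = 35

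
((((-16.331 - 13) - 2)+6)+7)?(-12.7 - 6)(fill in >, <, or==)>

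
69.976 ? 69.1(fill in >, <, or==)>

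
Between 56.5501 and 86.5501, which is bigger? 86.5501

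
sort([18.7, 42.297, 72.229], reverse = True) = [72.229, 42.297, 18.7]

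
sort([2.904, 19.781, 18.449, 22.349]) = [2.904, 18.449, 19.781, 22.349]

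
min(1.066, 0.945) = 0.945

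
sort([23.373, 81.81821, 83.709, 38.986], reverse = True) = [83.709, 81.81821, 38.986, 23.373]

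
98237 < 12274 False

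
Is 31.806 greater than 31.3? Yes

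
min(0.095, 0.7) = 0.095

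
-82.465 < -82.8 False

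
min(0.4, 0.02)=0.02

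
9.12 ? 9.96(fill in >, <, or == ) <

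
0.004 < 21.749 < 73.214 True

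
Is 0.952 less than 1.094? Yes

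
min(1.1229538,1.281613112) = 1.1229538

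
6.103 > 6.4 False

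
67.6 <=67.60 True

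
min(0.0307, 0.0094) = 0.0094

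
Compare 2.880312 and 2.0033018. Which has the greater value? 2.880312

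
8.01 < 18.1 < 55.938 True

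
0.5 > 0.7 False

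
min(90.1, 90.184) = 90.1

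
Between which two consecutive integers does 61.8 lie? 61 and 62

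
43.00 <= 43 True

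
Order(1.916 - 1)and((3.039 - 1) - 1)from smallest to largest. (1.916 - 1), ((3.039 - 1) - 1)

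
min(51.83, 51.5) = 51.5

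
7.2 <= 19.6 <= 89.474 True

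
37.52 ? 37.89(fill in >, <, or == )<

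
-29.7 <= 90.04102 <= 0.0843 False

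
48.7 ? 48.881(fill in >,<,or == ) <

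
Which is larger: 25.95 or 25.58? 25.95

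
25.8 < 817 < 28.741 False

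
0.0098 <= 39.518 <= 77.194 True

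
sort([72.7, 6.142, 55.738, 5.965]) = [5.965, 6.142, 55.738, 72.7]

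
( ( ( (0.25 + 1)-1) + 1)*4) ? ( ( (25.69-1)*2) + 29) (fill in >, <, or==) <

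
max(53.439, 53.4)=53.439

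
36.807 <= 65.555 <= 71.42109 True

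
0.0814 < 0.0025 False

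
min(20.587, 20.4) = 20.4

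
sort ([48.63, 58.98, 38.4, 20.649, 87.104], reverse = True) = [87.104, 58.98, 48.63, 38.4, 20.649]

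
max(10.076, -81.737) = 10.076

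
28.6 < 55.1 True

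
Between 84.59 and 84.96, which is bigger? 84.96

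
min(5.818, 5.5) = 5.5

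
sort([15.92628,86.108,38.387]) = [15.92628,38.387,86.108]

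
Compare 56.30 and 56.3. They are equal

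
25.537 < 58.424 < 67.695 True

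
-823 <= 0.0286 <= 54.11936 True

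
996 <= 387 False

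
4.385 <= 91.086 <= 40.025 False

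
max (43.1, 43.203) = 43.203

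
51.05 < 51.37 True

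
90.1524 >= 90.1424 True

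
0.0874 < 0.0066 False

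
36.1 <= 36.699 True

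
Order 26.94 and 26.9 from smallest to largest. 26.9,26.94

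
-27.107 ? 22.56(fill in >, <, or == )<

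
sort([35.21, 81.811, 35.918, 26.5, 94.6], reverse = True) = [94.6, 81.811, 35.918, 35.21, 26.5]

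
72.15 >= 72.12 True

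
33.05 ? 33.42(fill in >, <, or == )<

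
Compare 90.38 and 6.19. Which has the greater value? 90.38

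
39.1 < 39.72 True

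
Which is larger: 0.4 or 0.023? 0.4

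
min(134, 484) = 134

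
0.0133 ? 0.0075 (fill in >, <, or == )>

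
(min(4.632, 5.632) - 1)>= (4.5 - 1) True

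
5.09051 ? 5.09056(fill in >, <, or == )<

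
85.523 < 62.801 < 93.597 False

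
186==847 False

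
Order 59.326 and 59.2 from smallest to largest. 59.2, 59.326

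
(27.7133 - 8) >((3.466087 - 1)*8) False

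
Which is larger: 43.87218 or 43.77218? 43.87218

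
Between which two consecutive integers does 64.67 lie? 64 and 65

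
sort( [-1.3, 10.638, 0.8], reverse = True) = [10.638, 0.8, -1.3]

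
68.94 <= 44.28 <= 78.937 False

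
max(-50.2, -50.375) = -50.2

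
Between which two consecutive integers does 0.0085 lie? 0 and 1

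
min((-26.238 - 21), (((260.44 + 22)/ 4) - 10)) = -47.238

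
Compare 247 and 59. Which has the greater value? 247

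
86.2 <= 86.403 True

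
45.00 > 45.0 False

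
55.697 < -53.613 False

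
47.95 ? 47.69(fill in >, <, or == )>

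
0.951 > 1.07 False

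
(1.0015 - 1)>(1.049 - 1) False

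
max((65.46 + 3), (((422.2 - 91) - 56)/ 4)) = 68.8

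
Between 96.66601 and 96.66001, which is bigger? 96.66601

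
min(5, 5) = 5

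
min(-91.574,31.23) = -91.574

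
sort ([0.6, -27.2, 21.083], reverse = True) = [21.083, 0.6, -27.2]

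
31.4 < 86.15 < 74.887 False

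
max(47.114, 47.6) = 47.6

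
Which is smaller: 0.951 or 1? 0.951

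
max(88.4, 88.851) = 88.851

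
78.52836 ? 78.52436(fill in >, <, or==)>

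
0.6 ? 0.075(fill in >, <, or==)>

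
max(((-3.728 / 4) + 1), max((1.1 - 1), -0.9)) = 0.1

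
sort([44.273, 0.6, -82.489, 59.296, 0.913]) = [-82.489, 0.6, 0.913, 44.273, 59.296]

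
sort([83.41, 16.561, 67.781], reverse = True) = [83.41, 67.781, 16.561]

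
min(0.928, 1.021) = 0.928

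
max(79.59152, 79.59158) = 79.59158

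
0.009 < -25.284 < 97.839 False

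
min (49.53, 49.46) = 49.46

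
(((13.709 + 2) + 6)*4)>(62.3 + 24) True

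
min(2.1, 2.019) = 2.019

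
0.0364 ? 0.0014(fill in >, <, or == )>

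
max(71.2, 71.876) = 71.876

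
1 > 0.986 True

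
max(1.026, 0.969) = 1.026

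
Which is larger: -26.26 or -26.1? -26.1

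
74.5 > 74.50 False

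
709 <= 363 False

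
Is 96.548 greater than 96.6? No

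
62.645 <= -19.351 False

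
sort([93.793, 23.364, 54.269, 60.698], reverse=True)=[93.793, 60.698, 54.269, 23.364]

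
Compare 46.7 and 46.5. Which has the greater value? 46.7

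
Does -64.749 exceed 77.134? No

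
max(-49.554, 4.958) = 4.958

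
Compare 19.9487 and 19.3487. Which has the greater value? 19.9487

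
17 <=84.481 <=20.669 False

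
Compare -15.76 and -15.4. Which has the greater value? -15.4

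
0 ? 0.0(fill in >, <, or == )==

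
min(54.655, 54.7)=54.655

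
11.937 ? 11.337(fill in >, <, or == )>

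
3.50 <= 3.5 True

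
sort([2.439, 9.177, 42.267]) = [2.439, 9.177, 42.267]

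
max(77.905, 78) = 78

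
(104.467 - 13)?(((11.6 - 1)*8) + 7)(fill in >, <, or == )<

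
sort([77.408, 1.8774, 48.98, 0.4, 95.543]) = [0.4, 1.8774, 48.98, 77.408, 95.543]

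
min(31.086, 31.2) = 31.086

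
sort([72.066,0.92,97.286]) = [0.92,72.066,97.286]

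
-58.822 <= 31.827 True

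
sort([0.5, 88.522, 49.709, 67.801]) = [0.5, 49.709, 67.801, 88.522]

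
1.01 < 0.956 False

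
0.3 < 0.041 False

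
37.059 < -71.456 False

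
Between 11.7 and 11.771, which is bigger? 11.771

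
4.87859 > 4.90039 False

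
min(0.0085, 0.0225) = 0.0085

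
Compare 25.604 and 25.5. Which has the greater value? 25.604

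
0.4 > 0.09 True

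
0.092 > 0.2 False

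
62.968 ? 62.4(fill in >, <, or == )>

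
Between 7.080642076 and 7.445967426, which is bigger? 7.445967426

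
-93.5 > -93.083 False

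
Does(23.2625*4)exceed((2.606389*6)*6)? No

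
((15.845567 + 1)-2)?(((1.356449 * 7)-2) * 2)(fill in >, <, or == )<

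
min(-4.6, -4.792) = -4.792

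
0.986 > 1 False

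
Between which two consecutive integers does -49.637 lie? -50 and -49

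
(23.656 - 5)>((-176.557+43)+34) True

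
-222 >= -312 True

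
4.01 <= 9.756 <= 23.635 True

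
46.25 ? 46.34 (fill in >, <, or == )<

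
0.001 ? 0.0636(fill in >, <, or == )<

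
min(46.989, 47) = 46.989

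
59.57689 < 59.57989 True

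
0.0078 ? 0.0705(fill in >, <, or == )<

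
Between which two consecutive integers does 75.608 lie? 75 and 76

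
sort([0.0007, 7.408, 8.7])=[0.0007, 7.408, 8.7]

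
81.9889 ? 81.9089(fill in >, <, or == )>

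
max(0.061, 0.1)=0.1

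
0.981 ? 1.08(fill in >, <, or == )<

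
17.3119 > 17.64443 False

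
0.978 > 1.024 False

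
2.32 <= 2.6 True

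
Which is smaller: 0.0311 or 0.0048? 0.0048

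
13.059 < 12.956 False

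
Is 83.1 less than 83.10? No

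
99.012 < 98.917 False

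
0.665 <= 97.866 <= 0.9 False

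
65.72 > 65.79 False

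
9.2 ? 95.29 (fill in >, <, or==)<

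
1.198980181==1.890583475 False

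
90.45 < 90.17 False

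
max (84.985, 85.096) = 85.096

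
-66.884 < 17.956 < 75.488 True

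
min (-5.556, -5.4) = -5.556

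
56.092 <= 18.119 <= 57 False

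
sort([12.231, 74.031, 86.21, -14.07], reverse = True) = [86.21, 74.031, 12.231, -14.07]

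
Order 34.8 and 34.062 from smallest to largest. 34.062, 34.8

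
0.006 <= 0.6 True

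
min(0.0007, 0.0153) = 0.0007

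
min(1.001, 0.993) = 0.993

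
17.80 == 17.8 True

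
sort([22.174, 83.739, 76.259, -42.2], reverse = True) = [83.739, 76.259, 22.174, -42.2]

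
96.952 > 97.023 False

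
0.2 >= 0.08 True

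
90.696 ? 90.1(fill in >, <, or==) >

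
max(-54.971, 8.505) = 8.505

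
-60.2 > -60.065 False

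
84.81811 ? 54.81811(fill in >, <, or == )>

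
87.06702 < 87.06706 True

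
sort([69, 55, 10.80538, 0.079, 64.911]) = [0.079, 10.80538, 55, 64.911, 69]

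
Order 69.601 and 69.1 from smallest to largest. 69.1,69.601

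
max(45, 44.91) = 45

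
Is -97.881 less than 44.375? Yes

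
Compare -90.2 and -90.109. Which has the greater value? -90.109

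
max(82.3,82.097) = 82.3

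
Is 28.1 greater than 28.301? No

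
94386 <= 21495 False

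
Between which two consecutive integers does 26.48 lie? 26 and 27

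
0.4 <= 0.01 False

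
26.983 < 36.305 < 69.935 True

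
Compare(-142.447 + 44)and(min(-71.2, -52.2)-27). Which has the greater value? (min(-71.2, -52.2)-27)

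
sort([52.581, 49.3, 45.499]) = [45.499, 49.3, 52.581]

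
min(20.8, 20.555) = 20.555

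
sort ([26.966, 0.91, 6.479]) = [0.91, 6.479, 26.966]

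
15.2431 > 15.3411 False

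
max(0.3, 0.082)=0.3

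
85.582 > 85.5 True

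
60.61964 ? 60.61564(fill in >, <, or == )>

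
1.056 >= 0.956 True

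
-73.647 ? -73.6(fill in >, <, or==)<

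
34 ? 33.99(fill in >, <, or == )>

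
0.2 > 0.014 True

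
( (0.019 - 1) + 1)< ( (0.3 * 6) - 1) True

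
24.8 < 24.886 True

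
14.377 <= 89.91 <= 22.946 False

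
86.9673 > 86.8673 True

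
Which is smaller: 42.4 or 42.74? 42.4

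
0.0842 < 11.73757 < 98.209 True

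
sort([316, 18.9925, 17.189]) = [17.189, 18.9925, 316]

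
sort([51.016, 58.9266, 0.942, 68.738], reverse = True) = [68.738, 58.9266, 51.016, 0.942]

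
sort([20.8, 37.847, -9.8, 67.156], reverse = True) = [67.156, 37.847, 20.8, -9.8]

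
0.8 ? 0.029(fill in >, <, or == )>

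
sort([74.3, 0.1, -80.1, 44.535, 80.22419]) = [-80.1, 0.1, 44.535, 74.3, 80.22419]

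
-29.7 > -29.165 False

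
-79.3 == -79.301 False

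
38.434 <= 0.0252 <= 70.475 False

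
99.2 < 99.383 True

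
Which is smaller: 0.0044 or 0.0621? 0.0044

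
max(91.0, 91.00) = 91.00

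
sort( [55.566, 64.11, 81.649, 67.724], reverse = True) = [81.649, 67.724, 64.11, 55.566]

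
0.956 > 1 False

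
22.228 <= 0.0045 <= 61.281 False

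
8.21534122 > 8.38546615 False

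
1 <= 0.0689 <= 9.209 False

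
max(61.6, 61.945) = 61.945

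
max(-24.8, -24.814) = -24.8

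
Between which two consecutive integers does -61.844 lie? -62 and -61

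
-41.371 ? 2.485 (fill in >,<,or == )<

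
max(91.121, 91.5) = 91.5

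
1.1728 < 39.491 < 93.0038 True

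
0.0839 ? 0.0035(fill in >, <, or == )>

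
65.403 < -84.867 False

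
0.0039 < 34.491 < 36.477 True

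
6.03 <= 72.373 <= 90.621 True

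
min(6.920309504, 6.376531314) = 6.376531314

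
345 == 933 False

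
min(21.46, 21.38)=21.38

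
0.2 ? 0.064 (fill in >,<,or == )>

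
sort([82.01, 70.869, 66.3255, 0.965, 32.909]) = [0.965, 32.909, 66.3255, 70.869, 82.01]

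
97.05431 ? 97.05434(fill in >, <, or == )<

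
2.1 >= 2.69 False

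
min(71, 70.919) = 70.919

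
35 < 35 False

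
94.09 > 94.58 False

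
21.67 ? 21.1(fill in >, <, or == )>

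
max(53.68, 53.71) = 53.71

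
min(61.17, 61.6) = 61.17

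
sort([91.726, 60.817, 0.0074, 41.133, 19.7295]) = [0.0074, 19.7295, 41.133, 60.817, 91.726]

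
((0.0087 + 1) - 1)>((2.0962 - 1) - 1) False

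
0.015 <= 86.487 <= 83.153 False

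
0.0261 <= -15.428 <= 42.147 False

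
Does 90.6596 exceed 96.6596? No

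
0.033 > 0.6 False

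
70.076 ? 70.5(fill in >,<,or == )<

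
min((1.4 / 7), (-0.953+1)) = 0.047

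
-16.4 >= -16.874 True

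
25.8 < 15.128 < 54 False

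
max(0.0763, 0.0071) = 0.0763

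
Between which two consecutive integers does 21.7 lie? 21 and 22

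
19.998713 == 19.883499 False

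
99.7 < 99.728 True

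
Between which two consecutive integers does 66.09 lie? 66 and 67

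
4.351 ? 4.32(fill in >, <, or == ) >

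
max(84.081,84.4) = 84.4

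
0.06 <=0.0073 False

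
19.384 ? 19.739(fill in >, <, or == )<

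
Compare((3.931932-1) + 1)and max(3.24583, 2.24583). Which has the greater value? ((3.931932-1) + 1)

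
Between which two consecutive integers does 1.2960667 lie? 1 and 2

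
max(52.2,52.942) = 52.942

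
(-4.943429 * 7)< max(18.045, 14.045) True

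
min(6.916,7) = 6.916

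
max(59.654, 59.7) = 59.7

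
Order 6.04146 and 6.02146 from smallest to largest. 6.02146, 6.04146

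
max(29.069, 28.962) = 29.069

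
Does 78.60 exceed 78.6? No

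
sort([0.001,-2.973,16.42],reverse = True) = [16.42,0.001,-2.973]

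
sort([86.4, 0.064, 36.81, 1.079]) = [0.064, 1.079, 36.81, 86.4]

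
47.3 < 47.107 False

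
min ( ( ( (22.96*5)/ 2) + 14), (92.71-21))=71.4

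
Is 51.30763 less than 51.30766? Yes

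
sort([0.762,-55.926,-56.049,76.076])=[-56.049,-55.926,0.762,76.076]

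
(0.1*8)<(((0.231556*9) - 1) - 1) False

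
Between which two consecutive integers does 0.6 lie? 0 and 1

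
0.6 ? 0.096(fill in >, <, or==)>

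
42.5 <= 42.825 True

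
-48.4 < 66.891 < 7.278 False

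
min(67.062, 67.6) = 67.062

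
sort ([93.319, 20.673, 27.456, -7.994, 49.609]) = [-7.994, 20.673, 27.456, 49.609, 93.319]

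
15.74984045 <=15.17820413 False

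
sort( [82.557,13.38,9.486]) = [9.486,13.38,82.557]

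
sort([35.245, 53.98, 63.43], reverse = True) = [63.43, 53.98, 35.245]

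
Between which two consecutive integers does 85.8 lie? 85 and 86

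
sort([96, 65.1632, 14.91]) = [14.91, 65.1632, 96]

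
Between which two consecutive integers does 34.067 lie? 34 and 35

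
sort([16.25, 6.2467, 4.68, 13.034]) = [4.68, 6.2467, 13.034, 16.25]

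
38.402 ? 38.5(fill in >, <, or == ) <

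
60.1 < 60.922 True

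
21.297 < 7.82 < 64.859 False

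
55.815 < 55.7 False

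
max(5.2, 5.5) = 5.5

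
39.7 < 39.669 False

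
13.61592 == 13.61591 False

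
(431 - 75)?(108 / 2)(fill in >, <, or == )>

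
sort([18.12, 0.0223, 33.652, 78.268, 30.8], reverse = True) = [78.268, 33.652, 30.8, 18.12, 0.0223]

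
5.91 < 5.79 False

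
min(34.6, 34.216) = 34.216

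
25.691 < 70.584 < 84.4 True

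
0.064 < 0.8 True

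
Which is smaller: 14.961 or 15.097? 14.961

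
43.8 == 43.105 False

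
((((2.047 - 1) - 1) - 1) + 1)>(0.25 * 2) False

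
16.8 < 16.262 False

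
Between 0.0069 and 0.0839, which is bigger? 0.0839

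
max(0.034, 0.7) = 0.7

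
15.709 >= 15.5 True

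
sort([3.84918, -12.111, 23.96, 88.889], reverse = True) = [88.889, 23.96, 3.84918, -12.111]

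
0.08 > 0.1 False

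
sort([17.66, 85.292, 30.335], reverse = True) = [85.292, 30.335, 17.66]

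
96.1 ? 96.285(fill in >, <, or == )<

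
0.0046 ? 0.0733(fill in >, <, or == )<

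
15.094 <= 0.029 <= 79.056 False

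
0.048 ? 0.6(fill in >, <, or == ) <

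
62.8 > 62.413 True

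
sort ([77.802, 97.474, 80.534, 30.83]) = [30.83, 77.802, 80.534, 97.474]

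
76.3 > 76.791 False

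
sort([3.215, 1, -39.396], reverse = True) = [3.215, 1, -39.396]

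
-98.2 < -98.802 False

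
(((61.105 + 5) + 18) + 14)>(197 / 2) False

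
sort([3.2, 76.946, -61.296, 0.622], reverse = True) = [76.946, 3.2, 0.622, -61.296]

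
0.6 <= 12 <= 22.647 True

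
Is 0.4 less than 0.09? No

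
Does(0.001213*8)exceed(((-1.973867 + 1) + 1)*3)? No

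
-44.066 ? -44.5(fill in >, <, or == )>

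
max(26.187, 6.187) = 26.187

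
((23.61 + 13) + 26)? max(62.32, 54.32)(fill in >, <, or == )>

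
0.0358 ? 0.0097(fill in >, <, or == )>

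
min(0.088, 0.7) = 0.088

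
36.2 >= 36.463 False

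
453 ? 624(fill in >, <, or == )<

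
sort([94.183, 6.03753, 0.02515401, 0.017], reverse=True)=[94.183, 6.03753, 0.02515401, 0.017]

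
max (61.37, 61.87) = 61.87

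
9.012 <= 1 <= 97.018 False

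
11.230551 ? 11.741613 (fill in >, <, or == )<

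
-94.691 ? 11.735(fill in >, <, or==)<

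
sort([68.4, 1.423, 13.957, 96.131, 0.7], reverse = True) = [96.131, 68.4, 13.957, 1.423, 0.7]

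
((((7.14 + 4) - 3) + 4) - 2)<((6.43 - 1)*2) True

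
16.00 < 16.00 False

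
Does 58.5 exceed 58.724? No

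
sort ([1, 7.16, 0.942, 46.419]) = [0.942, 1, 7.16, 46.419]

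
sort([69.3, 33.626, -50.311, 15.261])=[-50.311, 15.261, 33.626, 69.3]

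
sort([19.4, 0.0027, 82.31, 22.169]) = [0.0027, 19.4, 22.169, 82.31]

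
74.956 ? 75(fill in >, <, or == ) <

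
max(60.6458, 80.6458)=80.6458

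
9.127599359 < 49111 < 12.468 False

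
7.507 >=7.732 False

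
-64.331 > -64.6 True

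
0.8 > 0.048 True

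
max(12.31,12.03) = 12.31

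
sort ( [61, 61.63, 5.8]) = [5.8, 61, 61.63]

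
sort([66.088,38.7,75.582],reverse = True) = [75.582,66.088,38.7]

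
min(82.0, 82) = 82.0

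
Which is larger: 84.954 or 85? 85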